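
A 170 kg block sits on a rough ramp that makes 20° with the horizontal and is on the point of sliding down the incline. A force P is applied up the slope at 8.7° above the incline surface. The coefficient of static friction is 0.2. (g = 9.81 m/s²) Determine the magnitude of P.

P ≈ 268 N

On the verge of sliding down the incline, friction equals μN and acts up the slope.
Perpendicular: N + P sin 8.7° = W cos 20° = 1567 N.
Along incline: P cos 8.7° + μN = W sin 20° with W sin 20° = 570.4 N.
Solving the pair for P and N: P = 268.2 N, N = 1527 N (and f = μN = 305.3 N).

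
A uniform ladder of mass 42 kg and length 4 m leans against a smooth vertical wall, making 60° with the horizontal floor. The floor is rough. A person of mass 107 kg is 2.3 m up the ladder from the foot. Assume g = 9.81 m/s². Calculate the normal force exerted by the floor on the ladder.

N_floor ≈ 1460 N

ΣF_y = 0: N_floor = 42×9.81 + 107×9.81 = 1461.7 N.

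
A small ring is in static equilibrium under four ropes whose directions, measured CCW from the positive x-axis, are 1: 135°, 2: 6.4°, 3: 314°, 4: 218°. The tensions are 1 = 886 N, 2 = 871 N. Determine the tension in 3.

Resolve: ΣF_x = 886 cos 135° + 871 cos 6.4° + T_3 cos 314° + T_4 cos 218° = 0.
        ΣF_y = 886 sin 135° + 871 sin 6.4° + T_3 sin 314° + T_4 sin 218° = 0.
The known terms sum to (239.1, 723.6) N, so 0.6947 T_3 − 0.7880 T_4 = -239.1 and -0.7193 T_3 − 0.6157 T_4 = -723.6.
Solving simultaneously: T_3 = 425.3 N, T_4 = 678.3 N.

T_3 ≈ 425 N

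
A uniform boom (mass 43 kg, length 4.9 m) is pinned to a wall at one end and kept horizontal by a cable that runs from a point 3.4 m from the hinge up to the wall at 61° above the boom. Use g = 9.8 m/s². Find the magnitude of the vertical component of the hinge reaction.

Take torques about the hinge: T sin 61° · 3.4 = 43×9.8×2.45 = 1032.4 N·m.
So T = 1032.4 / (0.8746 × 3.4) = 347.19 N.
ΣF_y = 0: H_y = (43×9.8) − T sin 61° = 421.4 − 303.66 = 117.74 N.

|H_y| ≈ 118 N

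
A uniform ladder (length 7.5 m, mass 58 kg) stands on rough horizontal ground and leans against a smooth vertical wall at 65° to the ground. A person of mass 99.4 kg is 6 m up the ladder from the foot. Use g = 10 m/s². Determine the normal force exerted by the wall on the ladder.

N_wall ≈ 506 N

Torques about the foot: N_wall · 7.5 sin 65° = 58×10×3.75 cos 65° + 99.4×10×6 cos 65° → N_wall = 506.04 N.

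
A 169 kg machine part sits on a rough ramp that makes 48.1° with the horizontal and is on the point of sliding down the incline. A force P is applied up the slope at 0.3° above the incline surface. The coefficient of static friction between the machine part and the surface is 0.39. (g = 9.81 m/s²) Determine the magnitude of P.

On the verge of sliding down the incline, friction equals μN and acts up the slope.
Perpendicular: N + P sin 0.3° = W cos 48.1° = 1107 N.
Along incline: P cos 0.3° + μN = W sin 48.1° with W sin 48.1° = 1234 N.
Solving the pair for P and N: P = 803.8 N, N = 1103 N (and f = μN = 430.2 N).

P ≈ 804 N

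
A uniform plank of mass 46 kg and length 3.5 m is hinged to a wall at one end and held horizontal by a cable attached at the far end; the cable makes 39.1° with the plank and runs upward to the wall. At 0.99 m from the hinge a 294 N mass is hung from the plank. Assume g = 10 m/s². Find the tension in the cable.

T ≈ 497 N

Take torques about the hinge: T sin 39.1° · 3.5 = 46×10×1.75 + 294×0.99 = 1096.1 N·m.
So T = 1096.1 / (0.6307 × 3.5) = 496.55 N.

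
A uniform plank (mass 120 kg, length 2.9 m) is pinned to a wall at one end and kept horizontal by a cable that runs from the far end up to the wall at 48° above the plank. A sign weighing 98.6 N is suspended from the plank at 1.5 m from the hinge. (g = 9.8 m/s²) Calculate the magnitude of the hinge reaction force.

|H| ≈ 857 N

Take torques about the hinge: T sin 48° · 2.9 = 120×9.8×1.45 + 98.6×1.5 = 1853.1 N·m.
So T = 1853.1 / (0.7431 × 2.9) = 859.86 N.
ΣF_x = 0: H_x = T cos 48° = 575.36 N.
ΣF_y = 0: H_y = (120×9.8 + 98.6) − T sin 48° = 1274.6 − 639 = 635.6 N.
|H| = √(H_x² + H_y²) = √((575.36)² + (635.6)²) = 857.34 N.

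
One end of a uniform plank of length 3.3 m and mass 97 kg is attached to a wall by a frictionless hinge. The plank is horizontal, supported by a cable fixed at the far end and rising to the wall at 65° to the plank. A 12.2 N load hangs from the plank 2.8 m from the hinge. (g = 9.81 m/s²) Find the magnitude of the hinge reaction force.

Take torques about the hinge: T sin 65° · 3.3 = 97×9.81×1.65 + 12.2×2.8 = 1604.3 N·m.
So T = 1604.3 / (0.9063 × 3.3) = 536.39 N.
ΣF_x = 0: H_x = T cos 65° = 226.69 N.
ΣF_y = 0: H_y = (97×9.81 + 12.2) − T sin 65° = 963.77 − 486.14 = 477.63 N.
|H| = √(H_x² + H_y²) = √((226.69)² + (477.63)²) = 528.7 N.

|H| ≈ 529 N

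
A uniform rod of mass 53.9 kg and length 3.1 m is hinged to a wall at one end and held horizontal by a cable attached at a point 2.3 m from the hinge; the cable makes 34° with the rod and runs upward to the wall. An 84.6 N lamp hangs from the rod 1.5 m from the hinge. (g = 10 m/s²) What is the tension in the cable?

Take torques about the hinge: T sin 34° · 2.3 = 53.9×10×1.55 + 84.6×1.5 = 962.35 N·m.
So T = 962.35 / (0.5592 × 2.3) = 748.24 N.

T ≈ 748 N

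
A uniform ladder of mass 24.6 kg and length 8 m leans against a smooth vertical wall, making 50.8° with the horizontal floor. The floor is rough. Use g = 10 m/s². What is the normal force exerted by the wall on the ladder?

N_wall ≈ 100 N

Torques about the foot: N_wall · 8 sin 50.8° = 24.6×10×4 cos 50.8° → N_wall = 100.32 N.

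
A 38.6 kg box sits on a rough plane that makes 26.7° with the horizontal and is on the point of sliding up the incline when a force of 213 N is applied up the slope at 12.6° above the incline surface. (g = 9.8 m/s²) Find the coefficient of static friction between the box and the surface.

μ ≈ 0.130

On the verge of sliding up the incline, friction is at its maximum μN and acts down the slope.
Perpendicular to incline: N = W cos 26.7° − P sin 12.6° = 337.9 − 46.46 = 291.5 N.
Along incline: P cos 12.6° − μN = W sin 26.7° → μ = −(W sin 26.7° − P cos 12.6°) / N = 0.13.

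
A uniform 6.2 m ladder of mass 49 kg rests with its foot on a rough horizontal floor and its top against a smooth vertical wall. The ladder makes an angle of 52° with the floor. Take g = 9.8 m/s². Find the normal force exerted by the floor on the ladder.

ΣF_y = 0: N_floor = 49×9.8 = 480.2 N.

N_floor ≈ 480 N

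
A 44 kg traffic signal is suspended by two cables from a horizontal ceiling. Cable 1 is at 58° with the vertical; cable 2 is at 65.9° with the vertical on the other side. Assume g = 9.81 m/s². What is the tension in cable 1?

Angles from the horizontal: cable 1 is 90° − 58° = 32°, cable 2 is 90° − 65.9° = 24.1°.
Weight W = 44 × 9.81 = 431.6 N acts straight down.
Horizontal: T_1 cos 32° = T_2 cos 24.1°  →  T_2 = 0.929 T_1.
Vertical: T_1 sin 32° + T_2 sin 24.1° = 431.6.
Substituting the horizontal relation into the vertical equation gives 0.9093 T_1 = 431.6, so T_1 = 474.7 N.

T_1 ≈ 475 N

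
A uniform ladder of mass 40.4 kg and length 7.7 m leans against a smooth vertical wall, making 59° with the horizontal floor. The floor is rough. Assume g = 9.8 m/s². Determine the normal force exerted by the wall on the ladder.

N_wall ≈ 119 N

Torques about the foot: N_wall · 7.7 sin 59° = 40.4×9.8×3.85 cos 59° → N_wall = 118.95 N.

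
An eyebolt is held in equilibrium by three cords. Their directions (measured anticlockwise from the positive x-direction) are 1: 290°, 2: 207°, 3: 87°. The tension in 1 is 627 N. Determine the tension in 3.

Resolve: ΣF_x = 627 cos 290° + T_2 cos 207° + T_3 cos 87° = 0.
        ΣF_y = 627 sin 290° + T_2 sin 207° + T_3 sin 87° = 0.
The known terms sum to (214.4, -589.2) N, so -0.8910 T_2 + 0.0523 T_3 = -214.4 and -0.4540 T_2 + 0.9986 T_3 = 589.2.
Solving simultaneously: T_2 = 282.9 N, T_3 = 718.6 N.

T_3 ≈ 719 N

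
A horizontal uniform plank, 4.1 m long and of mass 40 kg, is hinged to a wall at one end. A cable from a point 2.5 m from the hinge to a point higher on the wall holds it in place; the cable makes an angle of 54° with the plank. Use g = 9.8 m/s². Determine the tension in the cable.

T ≈ 397 N

Take torques about the hinge: T sin 54° · 2.5 = 40×9.8×2.05 = 803.6 N·m.
So T = 803.6 / (0.8090 × 2.5) = 397.32 N.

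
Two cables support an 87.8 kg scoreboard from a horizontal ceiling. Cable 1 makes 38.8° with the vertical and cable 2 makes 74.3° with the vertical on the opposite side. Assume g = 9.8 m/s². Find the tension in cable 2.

T_2 ≈ 586 N

Angles from the horizontal: cable 1 is 90° − 38.8° = 51.2°, cable 2 is 90° − 74.3° = 15.7°.
Weight W = 87.8 × 9.8 = 860.4 N acts straight down.
Horizontal: T_1 cos 51.2° = T_2 cos 15.7°  →  T_1 = 1.536 T_2.
Vertical: T_1 sin 51.2° + T_2 sin 15.7° = 860.4.
Substituting the horizontal relation into the vertical equation gives 1.468 T_2 = 860.4, so T_2 = 586.2 N.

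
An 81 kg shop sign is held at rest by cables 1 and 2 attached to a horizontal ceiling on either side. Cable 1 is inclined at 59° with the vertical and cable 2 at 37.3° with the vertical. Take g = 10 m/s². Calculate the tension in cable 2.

Angles from the horizontal: cable 1 is 90° − 59° = 31°, cable 2 is 90° − 37.3° = 52.7°.
Weight W = 81 × 10 = 810 N acts straight down.
Horizontal: T_1 cos 31° = T_2 cos 52.7°  →  T_1 = 0.707 T_2.
Vertical: T_1 sin 31° + T_2 sin 52.7° = 810.
Substituting the horizontal relation into the vertical equation gives 1.16 T_2 = 810, so T_2 = 698.5 N.

T_2 ≈ 699 N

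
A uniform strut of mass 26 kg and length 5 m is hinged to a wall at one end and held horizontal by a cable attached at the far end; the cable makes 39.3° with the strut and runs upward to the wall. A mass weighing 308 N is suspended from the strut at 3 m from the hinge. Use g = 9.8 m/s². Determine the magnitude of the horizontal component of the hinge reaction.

H_x ≈ 381 N

Take torques about the hinge: T sin 39.3° · 5 = 26×9.8×2.5 + 308×3 = 1561 N·m.
So T = 1561 / (0.6334 × 5) = 492.91 N.
ΣF_x = 0: H_x = T cos 39.3° = 381.43 N.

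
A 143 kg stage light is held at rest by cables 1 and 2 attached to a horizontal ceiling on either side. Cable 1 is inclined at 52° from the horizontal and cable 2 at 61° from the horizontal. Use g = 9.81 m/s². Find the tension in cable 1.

T_1 ≈ 739 N

Weight W = 143 × 9.81 = 1403 N acts straight down.
Horizontal: T_1 cos 52° = T_2 cos 61°  →  T_2 = 1.27 T_1.
Vertical: T_1 sin 52° + T_2 sin 61° = 1403.
Substituting the horizontal relation into the vertical equation gives 1.899 T_1 = 1403, so T_1 = 738.8 N.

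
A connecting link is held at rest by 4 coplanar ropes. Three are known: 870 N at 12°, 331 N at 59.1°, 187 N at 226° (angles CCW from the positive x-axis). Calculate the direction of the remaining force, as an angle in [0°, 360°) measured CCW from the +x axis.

Sum the known components: ΣF_x = 891.1 N, ΣF_y = 330.4 N.
For equilibrium the remaining force must supply (−ΣF_x, −ΣF_y) = (-891.1, -330.4) N.
Magnitude = √((-891.1)² + (-330.4)²) = 950.3 N; direction = atan2(-330.4, -891.1) = 200.3°.

θ ≈ 200°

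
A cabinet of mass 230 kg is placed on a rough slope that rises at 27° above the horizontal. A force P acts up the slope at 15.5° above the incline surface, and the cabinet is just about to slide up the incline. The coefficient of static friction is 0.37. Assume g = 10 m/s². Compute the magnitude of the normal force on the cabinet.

N ≈ 1600 N

On the verge of sliding up the incline, friction equals μN and acts down the slope.
Perpendicular: N + P sin 15.5° = W cos 27° = 2049 N.
Along incline: P cos 15.5° = W sin 27° + μN  with W sin 27° = 1044 N.
Solving the pair for P and N: P = 1696 N, N = 1596 N (and f = μN = 590.5 N).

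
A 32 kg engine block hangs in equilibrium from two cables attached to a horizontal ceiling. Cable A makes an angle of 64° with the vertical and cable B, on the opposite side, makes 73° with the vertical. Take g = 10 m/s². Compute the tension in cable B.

T_B ≈ 422 N

Angles from the horizontal: cable A is 90° − 64° = 26°, cable B is 90° − 73° = 17°.
Weight W = 32 × 10 = 320 N acts straight down.
Horizontal: T_A cos 26° = T_B cos 17°  →  T_A = 1.064 T_B.
Vertical: T_A sin 26° + T_B sin 17° = 320.
Substituting the horizontal relation into the vertical equation gives 0.7588 T_B = 320, so T_B = 421.7 N.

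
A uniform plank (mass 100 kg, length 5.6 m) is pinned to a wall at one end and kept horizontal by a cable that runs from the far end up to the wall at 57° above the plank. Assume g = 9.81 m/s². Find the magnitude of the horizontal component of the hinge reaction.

Take torques about the hinge: T sin 57° · 5.6 = 100×9.81×2.8 = 2746.8 N·m.
So T = 2746.8 / (0.8387 × 5.6) = 584.85 N.
ΣF_x = 0: H_x = T cos 57° = 318.53 N.

H_x ≈ 319 N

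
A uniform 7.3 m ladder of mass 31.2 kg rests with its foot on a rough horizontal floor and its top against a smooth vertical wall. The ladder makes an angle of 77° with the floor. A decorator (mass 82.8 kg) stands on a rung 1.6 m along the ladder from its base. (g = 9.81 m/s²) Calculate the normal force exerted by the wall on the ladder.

N_wall ≈ 76.4 N

Torques about the foot: N_wall · 7.3 sin 77° = 31.2×9.81×3.65 cos 77° + 82.8×9.81×1.6 cos 77° → N_wall = 76.433 N.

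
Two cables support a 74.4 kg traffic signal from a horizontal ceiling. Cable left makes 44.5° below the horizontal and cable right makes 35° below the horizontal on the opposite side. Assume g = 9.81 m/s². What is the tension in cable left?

T_left ≈ 608 N

Weight W = 74.4 × 9.81 = 729.9 N acts straight down.
Horizontal: T_left cos 44.5° = T_right cos 35°  →  T_right = 0.8707 T_left.
Vertical: T_left sin 44.5° + T_right sin 35° = 729.9.
Substituting the horizontal relation into the vertical equation gives 1.2 T_left = 729.9, so T_left = 608.1 N.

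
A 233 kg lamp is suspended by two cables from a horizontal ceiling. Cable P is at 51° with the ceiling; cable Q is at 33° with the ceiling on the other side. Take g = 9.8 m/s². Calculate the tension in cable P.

Weight W = 233 × 9.8 = 2283 N acts straight down.
Horizontal: T_P cos 51° = T_Q cos 33°  →  T_Q = 0.7504 T_P.
Vertical: T_P sin 51° + T_Q sin 33° = 2283.
Substituting the horizontal relation into the vertical equation gives 1.186 T_P = 2283, so T_P = 1926 N.

T_P ≈ 1930 N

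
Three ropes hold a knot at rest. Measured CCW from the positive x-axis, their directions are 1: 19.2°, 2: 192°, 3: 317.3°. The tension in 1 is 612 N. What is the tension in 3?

Resolve: ΣF_x = 612 cos 19.2° + T_2 cos 192° + T_3 cos 317.3° = 0.
        ΣF_y = 612 sin 19.2° + T_2 sin 192° + T_3 sin 317.3° = 0.
The known terms sum to (578, 201.3) N, so -0.9781 T_2 + 0.7349 T_3 = -578 and -0.2079 T_2 − 0.6782 T_3 = -201.3.
Solving simultaneously: T_2 = 661.5 N, T_3 = 93.98 N.

T_3 ≈ 94 N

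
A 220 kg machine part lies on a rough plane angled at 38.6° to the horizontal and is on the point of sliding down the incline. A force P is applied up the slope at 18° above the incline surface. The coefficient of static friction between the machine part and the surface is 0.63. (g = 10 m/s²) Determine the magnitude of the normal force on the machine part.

On the verge of sliding down the incline, friction equals μN and acts up the slope.
Perpendicular: N + P sin 18° = W cos 38.6° = 1719 N.
Along incline: P cos 18° + μN = W sin 38.6° with W sin 38.6° = 1373 N.
Solving the pair for P and N: P = 382.5 N, N = 1601 N (and f = μN = 1009 N).

N ≈ 1600 N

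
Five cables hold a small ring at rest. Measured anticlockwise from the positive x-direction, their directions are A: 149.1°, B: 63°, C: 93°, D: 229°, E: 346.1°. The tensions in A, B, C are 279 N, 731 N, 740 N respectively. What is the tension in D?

T_D ≈ 1690 N

Resolve: ΣF_x = 279 cos 149.1° + 731 cos 63° + 740 cos 93° + T_D cos 229° + T_E cos 346.1° = 0.
        ΣF_y = 279 sin 149.1° + 731 sin 63° + 740 sin 93° + T_D sin 229° + T_E sin 346.1° = 0.
The known terms sum to (53.74, 1534) N, so -0.6561 T_D + 0.9707 T_E = -53.74 and -0.7547 T_D − 0.2402 T_E = -1534.
Solving simultaneously: T_D = 1687 N, T_E = 1085 N.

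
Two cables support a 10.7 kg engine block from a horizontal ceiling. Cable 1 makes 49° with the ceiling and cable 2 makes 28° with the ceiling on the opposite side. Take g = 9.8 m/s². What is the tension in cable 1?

Weight W = 10.7 × 9.8 = 104.9 N acts straight down.
Horizontal: T_1 cos 49° = T_2 cos 28°  →  T_2 = 0.743 T_1.
Vertical: T_1 sin 49° + T_2 sin 28° = 104.9.
Substituting the horizontal relation into the vertical equation gives 1.104 T_1 = 104.9, so T_1 = 95.02 N.

T_1 ≈ 95 N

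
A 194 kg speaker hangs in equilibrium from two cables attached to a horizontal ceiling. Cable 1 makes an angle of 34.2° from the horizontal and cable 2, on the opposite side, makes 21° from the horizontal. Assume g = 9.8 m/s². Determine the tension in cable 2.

T_2 ≈ 1910 N

Weight W = 194 × 9.8 = 1901 N acts straight down.
Horizontal: T_1 cos 34.2° = T_2 cos 21°  →  T_1 = 1.129 T_2.
Vertical: T_1 sin 34.2° + T_2 sin 21° = 1901.
Substituting the horizontal relation into the vertical equation gives 0.9928 T_2 = 1901, so T_2 = 1915 N.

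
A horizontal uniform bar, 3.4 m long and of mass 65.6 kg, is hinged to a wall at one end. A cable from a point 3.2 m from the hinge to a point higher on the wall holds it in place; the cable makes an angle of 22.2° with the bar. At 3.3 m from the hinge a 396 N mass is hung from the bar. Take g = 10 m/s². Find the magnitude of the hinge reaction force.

Take torques about the hinge: T sin 22.2° · 3.2 = 65.6×10×1.7 + 396×3.3 = 2422 N·m.
So T = 2422 / (0.3778 × 3.2) = 2003.2 N.
ΣF_x = 0: H_x = T cos 22.2° = 1854.7 N.
ΣF_y = 0: H_y = (65.6×10 + 396) − T sin 22.2° = 1052 − 756.87 = 295.13 N.
|H| = √(H_x² + H_y²) = √((1854.7)² + (295.13)²) = 1878 N.

|H| ≈ 1880 N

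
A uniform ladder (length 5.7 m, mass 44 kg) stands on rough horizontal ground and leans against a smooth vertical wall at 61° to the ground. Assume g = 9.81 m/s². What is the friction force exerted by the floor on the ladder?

f ≈ 120 N

Torques about the foot: N_wall · 5.7 sin 61° = 44×9.81×2.85 cos 61° → N_wall = 119.63 N.
ΣF_x = 0: f_floor = N_wall = 119.63 N.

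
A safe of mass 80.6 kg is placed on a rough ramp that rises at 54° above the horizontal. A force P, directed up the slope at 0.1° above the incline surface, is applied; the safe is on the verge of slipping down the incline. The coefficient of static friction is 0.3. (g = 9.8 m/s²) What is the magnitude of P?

P ≈ 500 N

On the verge of sliding down the incline, friction equals μN and acts up the slope.
Perpendicular: N + P sin 0.1° = W cos 54° = 464.3 N.
Along incline: P cos 0.1° + μN = W sin 54° with W sin 54° = 639 N.
Solving the pair for P and N: P = 500 N, N = 463.4 N (and f = μN = 139 N).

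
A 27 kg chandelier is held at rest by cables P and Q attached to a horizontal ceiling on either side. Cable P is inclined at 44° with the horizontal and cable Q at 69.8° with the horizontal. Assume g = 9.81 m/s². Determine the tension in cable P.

Weight W = 27 × 9.81 = 264.9 N acts straight down.
Horizontal: T_P cos 44° = T_Q cos 69.8°  →  T_Q = 2.083 T_P.
Vertical: T_P sin 44° + T_Q sin 69.8° = 264.9.
Substituting the horizontal relation into the vertical equation gives 2.65 T_P = 264.9, so T_P = 99.96 N.

T_P ≈ 100 N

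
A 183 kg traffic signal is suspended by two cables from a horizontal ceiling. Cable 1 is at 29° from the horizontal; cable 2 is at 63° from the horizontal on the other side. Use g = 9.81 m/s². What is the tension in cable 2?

Weight W = 183 × 9.81 = 1795 N acts straight down.
Horizontal: T_1 cos 29° = T_2 cos 63°  →  T_1 = 0.5191 T_2.
Vertical: T_1 sin 29° + T_2 sin 63° = 1795.
Substituting the horizontal relation into the vertical equation gives 1.143 T_2 = 1795, so T_2 = 1571 N.

T_2 ≈ 1570 N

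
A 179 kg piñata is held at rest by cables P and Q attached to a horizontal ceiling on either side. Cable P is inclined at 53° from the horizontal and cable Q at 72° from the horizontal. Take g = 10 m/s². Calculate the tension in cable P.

T_P ≈ 675 N

Weight W = 179 × 10 = 1790 N acts straight down.
Horizontal: T_P cos 53° = T_Q cos 72°  →  T_Q = 1.948 T_P.
Vertical: T_P sin 53° + T_Q sin 72° = 1790.
Substituting the horizontal relation into the vertical equation gives 2.651 T_P = 1790, so T_P = 675.3 N.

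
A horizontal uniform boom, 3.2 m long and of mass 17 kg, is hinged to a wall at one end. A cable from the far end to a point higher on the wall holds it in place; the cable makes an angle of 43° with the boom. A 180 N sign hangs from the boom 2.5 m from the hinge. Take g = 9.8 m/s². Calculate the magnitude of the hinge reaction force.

Take torques about the hinge: T sin 43° · 3.2 = 17×9.8×1.6 + 180×2.5 = 716.56 N·m.
So T = 716.56 / (0.6820 × 3.2) = 328.34 N.
ΣF_x = 0: H_x = T cos 43° = 240.13 N.
ΣF_y = 0: H_y = (17×9.8 + 180) − T sin 43° = 346.6 − 223.93 = 122.67 N.
|H| = √(H_x² + H_y²) = √((240.13)² + (122.67)²) = 269.65 N.

|H| ≈ 270 N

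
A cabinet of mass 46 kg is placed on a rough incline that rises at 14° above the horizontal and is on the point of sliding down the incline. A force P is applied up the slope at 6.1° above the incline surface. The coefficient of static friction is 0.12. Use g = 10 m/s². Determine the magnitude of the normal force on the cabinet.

On the verge of sliding down the incline, friction equals μN and acts up the slope.
Perpendicular: N + P sin 6.1° = W cos 14° = 446.3 N.
Along incline: P cos 6.1° + μN = W sin 14° with W sin 14° = 111.3 N.
Solving the pair for P and N: P = 58.81 N, N = 440.1 N (and f = μN = 52.81 N).

N ≈ 440 N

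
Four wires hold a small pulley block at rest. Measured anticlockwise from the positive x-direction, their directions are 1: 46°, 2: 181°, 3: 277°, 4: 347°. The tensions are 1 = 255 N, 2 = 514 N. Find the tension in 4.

T_4 ≈ 333 N

Resolve: ΣF_x = 255 cos 46° + 514 cos 181° + T_3 cos 277° + T_4 cos 347° = 0.
        ΣF_y = 255 sin 46° + 514 sin 181° + T_3 sin 277° + T_4 sin 347° = 0.
The known terms sum to (-336.8, 174.5) N, so 0.1219 T_3 + 0.9744 T_4 = 336.8 and -0.9925 T_3 − 0.2250 T_4 = -174.5.
Solving simultaneously: T_3 = 100.3 N, T_4 = 333.1 N.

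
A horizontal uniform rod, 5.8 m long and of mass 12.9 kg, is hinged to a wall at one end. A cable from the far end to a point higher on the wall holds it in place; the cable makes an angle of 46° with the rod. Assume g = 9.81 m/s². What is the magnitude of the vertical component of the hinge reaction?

|H_y| ≈ 63.3 N

Take torques about the hinge: T sin 46° · 5.8 = 12.9×9.81×2.9 = 366.99 N·m.
So T = 366.99 / (0.7193 × 5.8) = 87.962 N.
ΣF_y = 0: H_y = (12.9×9.81) − T sin 46° = 126.55 − 63.275 = 63.275 N.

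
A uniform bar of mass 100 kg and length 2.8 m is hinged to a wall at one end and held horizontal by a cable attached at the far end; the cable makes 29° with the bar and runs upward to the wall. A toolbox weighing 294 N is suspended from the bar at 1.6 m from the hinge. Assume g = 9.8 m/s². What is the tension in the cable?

T ≈ 1360 N

Take torques about the hinge: T sin 29° · 2.8 = 100×9.8×1.4 + 294×1.6 = 1842.4 N·m.
So T = 1842.4 / (0.4848 × 2.8) = 1357.2 N.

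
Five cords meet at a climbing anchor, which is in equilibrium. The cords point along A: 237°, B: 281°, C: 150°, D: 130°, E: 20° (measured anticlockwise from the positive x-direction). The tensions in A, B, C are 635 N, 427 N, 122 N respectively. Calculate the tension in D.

Resolve: ΣF_x = 635 cos 237° + 427 cos 281° + 122 cos 150° + T_D cos 130° + T_E cos 20° = 0.
        ΣF_y = 635 sin 237° + 427 sin 281° + 122 sin 150° + T_D sin 130° + T_E sin 20° = 0.
The known terms sum to (-370, -890.7) N, so -0.6428 T_D + 0.9397 T_E = 370 and 0.7660 T_D + 0.3420 T_E = 890.7.
Solving simultaneously: T_D = 756 N, T_E = 910.9 N.

T_D ≈ 756 N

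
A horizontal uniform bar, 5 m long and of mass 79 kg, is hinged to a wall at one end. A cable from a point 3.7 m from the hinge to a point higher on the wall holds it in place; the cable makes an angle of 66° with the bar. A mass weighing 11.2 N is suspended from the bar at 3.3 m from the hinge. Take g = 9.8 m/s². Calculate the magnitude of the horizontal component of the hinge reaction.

H_x ≈ 237 N

Take torques about the hinge: T sin 66° · 3.7 = 79×9.8×2.5 + 11.2×3.3 = 1972.5 N·m.
So T = 1972.5 / (0.9135 × 3.7) = 583.55 N.
ΣF_x = 0: H_x = T cos 66° = 237.35 N.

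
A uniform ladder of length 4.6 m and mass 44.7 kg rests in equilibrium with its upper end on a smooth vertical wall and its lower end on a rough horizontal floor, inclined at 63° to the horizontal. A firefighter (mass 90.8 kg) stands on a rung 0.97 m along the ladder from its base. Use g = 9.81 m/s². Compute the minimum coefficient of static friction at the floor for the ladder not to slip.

μ_min ≈ 0.156

ΣF_y = 0: N_floor = 44.7×9.81 + 90.8×9.81 = 1329.3 N.
Torques about the foot: N_wall · 4.6 sin 63° = 44.7×9.81×2.3 cos 63° + 90.8×9.81×0.97 cos 63° → N_wall = 207.42 N.
ΣF_x = 0: f_floor = N_wall = 207.42 N.
μ_min = f_floor / N_floor = 207.42 / 1329.3 = 0.156.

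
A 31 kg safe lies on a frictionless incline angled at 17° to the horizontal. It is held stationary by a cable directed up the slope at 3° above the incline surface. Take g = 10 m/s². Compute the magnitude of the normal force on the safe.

Take axes along and perpendicular to the incline. Weight components: W sin 17° = 90.64 N down-slope, W cos 17° = 296.5 N into the surface.
Along incline: T cos 3° = W sin 17° → T = 90.76 N.
Perpendicular: N = W cos 17° − T sin 3° = 291.7 N.

N ≈ 292 N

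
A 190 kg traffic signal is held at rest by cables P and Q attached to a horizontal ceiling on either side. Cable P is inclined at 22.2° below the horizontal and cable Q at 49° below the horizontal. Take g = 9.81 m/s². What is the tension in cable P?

T_P ≈ 1290 N

Weight W = 190 × 9.81 = 1864 N acts straight down.
Horizontal: T_P cos 22.2° = T_Q cos 49°  →  T_Q = 1.411 T_P.
Vertical: T_P sin 22.2° + T_Q sin 49° = 1864.
Substituting the horizontal relation into the vertical equation gives 1.443 T_P = 1864, so T_P = 1292 N.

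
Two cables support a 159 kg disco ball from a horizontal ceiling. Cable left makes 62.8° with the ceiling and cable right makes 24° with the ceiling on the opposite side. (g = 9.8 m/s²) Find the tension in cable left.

Weight W = 159 × 9.8 = 1558 N acts straight down.
Horizontal: T_left cos 62.8° = T_right cos 24°  →  T_right = 0.5004 T_left.
Vertical: T_left sin 62.8° + T_right sin 24° = 1558.
Substituting the horizontal relation into the vertical equation gives 1.093 T_left = 1558, so T_left = 1426 N.

T_left ≈ 1430 N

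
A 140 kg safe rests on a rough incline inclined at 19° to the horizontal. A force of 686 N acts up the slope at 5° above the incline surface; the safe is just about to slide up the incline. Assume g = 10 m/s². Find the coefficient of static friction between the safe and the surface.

μ ≈ 0.180

On the verge of sliding up the incline, friction is at its maximum μN and acts down the slope.
Perpendicular to incline: N = W cos 19° − P sin 5° = 1324 − 59.79 = 1264 N.
Along incline: P cos 5° − μN = W sin 19° → μ = −(W sin 19° − P cos 5°) / N = 0.1801.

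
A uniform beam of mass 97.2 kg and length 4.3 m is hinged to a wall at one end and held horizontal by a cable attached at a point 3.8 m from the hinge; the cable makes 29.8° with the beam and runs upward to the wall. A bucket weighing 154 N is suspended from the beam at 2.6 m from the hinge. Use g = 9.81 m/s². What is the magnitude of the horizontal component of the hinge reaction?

H_x ≈ 1130 N

Take torques about the hinge: T sin 29.8° · 3.8 = 97.2×9.81×2.15 + 154×2.6 = 2450.5 N·m.
So T = 2450.5 / (0.4970 × 3.8) = 1297.6 N.
ΣF_x = 0: H_x = T cos 29.8° = 1126 N.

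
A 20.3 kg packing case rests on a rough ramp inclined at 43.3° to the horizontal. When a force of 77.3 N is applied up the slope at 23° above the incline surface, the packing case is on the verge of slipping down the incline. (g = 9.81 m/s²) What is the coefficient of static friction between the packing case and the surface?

On the verge of sliding down the incline, friction is at its maximum μN and acts up the slope.
Perpendicular to incline: N = W cos 43.3° − P sin 23° = 144.9 − 30.2 = 114.7 N.
Along incline: P cos 23° + μN = W sin 43.3° → μ = (W sin 43.3° − P cos 23°) / N = 0.5702.

μ ≈ 0.570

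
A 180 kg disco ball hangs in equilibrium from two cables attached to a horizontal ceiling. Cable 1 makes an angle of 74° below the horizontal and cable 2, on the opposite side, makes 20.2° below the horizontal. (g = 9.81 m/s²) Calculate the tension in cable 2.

Weight W = 180 × 9.81 = 1766 N acts straight down.
Horizontal: T_1 cos 74° = T_2 cos 20.2°  →  T_1 = 3.405 T_2.
Vertical: T_1 sin 74° + T_2 sin 20.2° = 1766.
Substituting the horizontal relation into the vertical equation gives 3.618 T_2 = 1766, so T_2 = 488 N.

T_2 ≈ 488 N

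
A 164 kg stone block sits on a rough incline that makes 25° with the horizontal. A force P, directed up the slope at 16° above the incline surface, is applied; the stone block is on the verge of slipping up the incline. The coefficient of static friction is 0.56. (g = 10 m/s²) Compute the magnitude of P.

On the verge of sliding up the incline, friction equals μN and acts down the slope.
Perpendicular: N + P sin 16° = W cos 25° = 1486 N.
Along incline: P cos 16° = W sin 25° + μN  with W sin 25° = 693.1 N.
Solving the pair for P and N: P = 1367 N, N = 1109 N (and f = μN = 621.3 N).

P ≈ 1370 N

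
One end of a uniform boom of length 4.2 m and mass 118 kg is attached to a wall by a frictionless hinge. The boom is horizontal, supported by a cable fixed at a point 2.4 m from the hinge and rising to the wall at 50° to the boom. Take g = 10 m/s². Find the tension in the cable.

T ≈ 1350 N

Take torques about the hinge: T sin 50° · 2.4 = 118×10×2.1 = 2478 N·m.
So T = 2478 / (0.7660 × 2.4) = 1347.8 N.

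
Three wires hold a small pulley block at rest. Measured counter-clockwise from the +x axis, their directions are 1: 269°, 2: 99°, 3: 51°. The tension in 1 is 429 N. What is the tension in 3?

Resolve: ΣF_x = 429 cos 269° + T_2 cos 99° + T_3 cos 51° = 0.
        ΣF_y = 429 sin 269° + T_2 sin 99° + T_3 sin 51° = 0.
The known terms sum to (-7.487, -428.9) N, so -0.1564 T_2 + 0.6293 T_3 = 7.487 and 0.9877 T_2 + 0.7771 T_3 = 428.9.
Solving simultaneously: T_2 = 355.4 N, T_3 = 100.2 N.

T_3 ≈ 100 N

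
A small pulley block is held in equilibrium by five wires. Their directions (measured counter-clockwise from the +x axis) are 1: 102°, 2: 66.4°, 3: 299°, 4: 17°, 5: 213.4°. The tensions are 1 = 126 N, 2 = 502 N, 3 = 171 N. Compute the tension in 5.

T_5 ≈ 1200 N

Resolve: ΣF_x = 126 cos 102° + 502 cos 66.4° + 171 cos 299° + T_4 cos 17° + T_5 cos 213.4° = 0.
        ΣF_y = 126 sin 102° + 502 sin 66.4° + 171 sin 299° + T_4 sin 17° + T_5 sin 213.4° = 0.
The known terms sum to (257.7, 433.7) N, so 0.9563 T_4 − 0.8348 T_5 = -257.7 and 0.2924 T_4 − 0.5505 T_5 = -433.7.
Solving simultaneously: T_4 = 780 N, T_5 = 1202 N.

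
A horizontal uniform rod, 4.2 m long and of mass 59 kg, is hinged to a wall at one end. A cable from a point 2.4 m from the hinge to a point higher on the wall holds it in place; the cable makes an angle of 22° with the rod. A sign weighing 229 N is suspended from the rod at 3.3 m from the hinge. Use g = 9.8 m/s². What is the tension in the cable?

Take torques about the hinge: T sin 22° · 2.4 = 59×9.8×2.1 + 229×3.3 = 1969.9 N·m.
So T = 1969.9 / (0.3746 × 2.4) = 2191.1 N.

T ≈ 2190 N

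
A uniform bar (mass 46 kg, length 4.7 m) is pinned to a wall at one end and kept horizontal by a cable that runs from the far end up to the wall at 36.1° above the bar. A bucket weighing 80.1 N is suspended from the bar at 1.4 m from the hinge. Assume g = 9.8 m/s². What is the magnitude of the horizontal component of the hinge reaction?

Take torques about the hinge: T sin 36.1° · 4.7 = 46×9.8×2.35 + 80.1×1.4 = 1171.5 N·m.
So T = 1171.5 / (0.5892 × 4.7) = 423.05 N.
ΣF_x = 0: H_x = T cos 36.1° = 341.82 N.

H_x ≈ 342 N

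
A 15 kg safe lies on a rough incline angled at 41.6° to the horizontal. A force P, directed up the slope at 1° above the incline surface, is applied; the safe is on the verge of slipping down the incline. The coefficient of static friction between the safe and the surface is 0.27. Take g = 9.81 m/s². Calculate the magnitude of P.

P ≈ 68.3 N

On the verge of sliding down the incline, friction equals μN and acts up the slope.
Perpendicular: N + P sin 1° = W cos 41.6° = 110 N.
Along incline: P cos 1° + μN = W sin 41.6° with W sin 41.6° = 97.7 N.
Solving the pair for P and N: P = 68.32 N, N = 108.8 N (and f = μN = 29.39 N).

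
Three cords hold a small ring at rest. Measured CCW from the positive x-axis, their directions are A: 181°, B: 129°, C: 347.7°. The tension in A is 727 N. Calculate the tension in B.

Resolve: ΣF_x = 727 cos 181° + T_B cos 129° + T_C cos 347.7° = 0.
        ΣF_y = 727 sin 181° + T_B sin 129° + T_C sin 347.7° = 0.
The known terms sum to (-726.9, -12.69) N, so -0.6293 T_B + 0.9770 T_C = 726.9 and 0.7771 T_B − 0.2130 T_C = 12.69.
Solving simultaneously: T_B = 267.5 N, T_C = 916.3 N.

T_B ≈ 267 N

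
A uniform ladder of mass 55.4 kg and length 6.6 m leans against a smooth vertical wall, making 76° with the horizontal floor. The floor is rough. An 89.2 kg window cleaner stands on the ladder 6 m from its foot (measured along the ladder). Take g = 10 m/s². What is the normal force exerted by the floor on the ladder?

ΣF_y = 0: N_floor = 55.4×10 + 89.2×10 = 1446 N.

N_floor ≈ 1450 N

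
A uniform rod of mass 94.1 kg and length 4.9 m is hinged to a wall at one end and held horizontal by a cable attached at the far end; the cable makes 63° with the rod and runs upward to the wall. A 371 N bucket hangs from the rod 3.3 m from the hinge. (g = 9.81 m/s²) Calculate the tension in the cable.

Take torques about the hinge: T sin 63° · 4.9 = 94.1×9.81×2.45 + 371×3.3 = 3485.9 N·m.
So T = 3485.9 / (0.8910 × 4.9) = 798.44 N.

T ≈ 798 N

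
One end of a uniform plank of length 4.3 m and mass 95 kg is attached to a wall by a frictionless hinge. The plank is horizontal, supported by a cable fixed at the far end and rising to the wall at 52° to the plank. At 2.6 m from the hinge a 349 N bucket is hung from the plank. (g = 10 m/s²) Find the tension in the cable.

Take torques about the hinge: T sin 52° · 4.3 = 95×10×2.15 + 349×2.6 = 2949.9 N·m.
So T = 2949.9 / (0.7880 × 4.3) = 870.58 N.

T ≈ 871 N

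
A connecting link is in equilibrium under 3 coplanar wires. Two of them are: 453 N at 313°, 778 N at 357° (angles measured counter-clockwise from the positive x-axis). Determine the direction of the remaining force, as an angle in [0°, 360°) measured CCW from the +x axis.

Sum the known components: ΣF_x = 1086 N, ΣF_y = -372 N.
For equilibrium the remaining force must supply (−ΣF_x, −ΣF_y) = (-1086, 372) N.
Magnitude = √((-1086)² + (372)²) = 1148 N; direction = atan2(372, -1086) = 161.1°.

θ ≈ 161°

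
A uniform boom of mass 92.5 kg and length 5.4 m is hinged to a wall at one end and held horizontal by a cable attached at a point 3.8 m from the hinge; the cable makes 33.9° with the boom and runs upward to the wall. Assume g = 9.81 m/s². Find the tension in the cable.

Take torques about the hinge: T sin 33.9° · 3.8 = 92.5×9.81×2.7 = 2450 N·m.
So T = 2450 / (0.5577 × 3.8) = 1156 N.

T ≈ 1160 N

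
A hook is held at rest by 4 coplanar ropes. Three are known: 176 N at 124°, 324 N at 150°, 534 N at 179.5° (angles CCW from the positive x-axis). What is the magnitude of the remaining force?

F ≈ 965 N

Sum the known components: ΣF_x = -913 N, ΣF_y = 312.6 N.
For equilibrium the remaining force must supply (−ΣF_x, −ΣF_y) = (913, -312.6) N.
Magnitude = √((913)² + (-312.6)²) = 965 N; direction = atan2(-312.6, 913) = 341.1°.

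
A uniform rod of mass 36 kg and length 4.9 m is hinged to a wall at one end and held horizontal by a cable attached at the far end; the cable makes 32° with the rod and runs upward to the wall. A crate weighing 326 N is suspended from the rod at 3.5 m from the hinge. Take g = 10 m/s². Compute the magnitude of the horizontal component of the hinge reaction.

H_x ≈ 661 N

Take torques about the hinge: T sin 32° · 4.9 = 36×10×2.45 + 326×3.5 = 2023 N·m.
So T = 2023 / (0.5299 × 4.9) = 779.09 N.
ΣF_x = 0: H_x = T cos 32° = 660.71 N.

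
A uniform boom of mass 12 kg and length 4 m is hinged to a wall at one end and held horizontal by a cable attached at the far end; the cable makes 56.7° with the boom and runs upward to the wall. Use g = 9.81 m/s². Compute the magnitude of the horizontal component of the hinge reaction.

Take torques about the hinge: T sin 56.7° · 4 = 12×9.81×2 = 235.44 N·m.
So T = 235.44 / (0.8358 × 4) = 70.423 N.
ΣF_x = 0: H_x = T cos 56.7° = 38.664 N.

H_x ≈ 38.7 N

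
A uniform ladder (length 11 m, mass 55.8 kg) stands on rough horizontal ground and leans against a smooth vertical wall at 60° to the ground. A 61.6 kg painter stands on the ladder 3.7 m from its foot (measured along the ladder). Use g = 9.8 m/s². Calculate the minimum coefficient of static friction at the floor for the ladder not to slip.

ΣF_y = 0: N_floor = 55.8×9.8 + 61.6×9.8 = 1150.5 N.
Torques about the foot: N_wall · 11 sin 60° = 55.8×9.8×5.5 cos 60° + 61.6×9.8×3.7 cos 60° → N_wall = 275.09 N.
ΣF_x = 0: f_floor = N_wall = 275.09 N.
μ_min = f_floor / N_floor = 275.09 / 1150.5 = 0.2391.

μ_min ≈ 0.239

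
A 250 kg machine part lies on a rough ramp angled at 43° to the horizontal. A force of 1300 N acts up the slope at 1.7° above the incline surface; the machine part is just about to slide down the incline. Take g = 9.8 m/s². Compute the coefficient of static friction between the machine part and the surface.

μ ≈ 0.212

On the verge of sliding down the incline, friction is at its maximum μN and acts up the slope.
Perpendicular to incline: N = W cos 43° − P sin 1.7° = 1792 − 38.57 = 1753 N.
Along incline: P cos 1.7° + μN = W sin 43° → μ = (W sin 43° − P cos 1.7°) / N = 0.2119.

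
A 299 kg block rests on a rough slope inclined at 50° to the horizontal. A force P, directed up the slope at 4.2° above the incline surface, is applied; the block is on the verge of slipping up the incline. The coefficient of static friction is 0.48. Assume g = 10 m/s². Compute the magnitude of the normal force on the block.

On the verge of sliding up the incline, friction equals μN and acts down the slope.
Perpendicular: N + P sin 4.2° = W cos 50° = 1922 N.
Along incline: P cos 4.2° = W sin 50° + μN  with W sin 50° = 2290 N.
Solving the pair for P and N: P = 3112 N, N = 1694 N (and f = μN = 813.1 N).

N ≈ 1690 N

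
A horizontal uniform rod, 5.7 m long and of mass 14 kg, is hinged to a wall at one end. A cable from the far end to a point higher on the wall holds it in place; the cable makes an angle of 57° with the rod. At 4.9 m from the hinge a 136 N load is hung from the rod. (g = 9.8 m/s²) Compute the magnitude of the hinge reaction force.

Take torques about the hinge: T sin 57° · 5.7 = 14×9.8×2.85 + 136×4.9 = 1057.4 N·m.
So T = 1057.4 / (0.8387 × 5.7) = 221.2 N.
ΣF_x = 0: H_x = T cos 57° = 120.47 N.
ΣF_y = 0: H_y = (14×9.8 + 136) − T sin 57° = 273.2 − 185.51 = 87.688 N.
|H| = √(H_x² + H_y²) = √((120.47)² + (87.688)²) = 149.01 N.

|H| ≈ 149 N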